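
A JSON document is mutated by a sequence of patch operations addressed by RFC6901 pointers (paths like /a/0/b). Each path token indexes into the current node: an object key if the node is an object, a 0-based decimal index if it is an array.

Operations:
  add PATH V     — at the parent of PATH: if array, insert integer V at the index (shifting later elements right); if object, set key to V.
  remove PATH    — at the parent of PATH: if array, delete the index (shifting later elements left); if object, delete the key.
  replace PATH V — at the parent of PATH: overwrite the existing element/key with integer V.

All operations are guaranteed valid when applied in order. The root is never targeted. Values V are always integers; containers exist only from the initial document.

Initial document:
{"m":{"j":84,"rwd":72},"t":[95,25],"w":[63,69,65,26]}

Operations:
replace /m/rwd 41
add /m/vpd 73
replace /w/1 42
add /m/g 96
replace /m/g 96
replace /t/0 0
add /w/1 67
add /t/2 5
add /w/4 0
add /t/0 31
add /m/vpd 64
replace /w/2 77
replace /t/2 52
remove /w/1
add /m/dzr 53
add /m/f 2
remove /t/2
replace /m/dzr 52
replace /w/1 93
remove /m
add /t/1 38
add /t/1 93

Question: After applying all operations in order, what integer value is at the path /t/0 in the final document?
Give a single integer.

After op 1 (replace /m/rwd 41): {"m":{"j":84,"rwd":41},"t":[95,25],"w":[63,69,65,26]}
After op 2 (add /m/vpd 73): {"m":{"j":84,"rwd":41,"vpd":73},"t":[95,25],"w":[63,69,65,26]}
After op 3 (replace /w/1 42): {"m":{"j":84,"rwd":41,"vpd":73},"t":[95,25],"w":[63,42,65,26]}
After op 4 (add /m/g 96): {"m":{"g":96,"j":84,"rwd":41,"vpd":73},"t":[95,25],"w":[63,42,65,26]}
After op 5 (replace /m/g 96): {"m":{"g":96,"j":84,"rwd":41,"vpd":73},"t":[95,25],"w":[63,42,65,26]}
After op 6 (replace /t/0 0): {"m":{"g":96,"j":84,"rwd":41,"vpd":73},"t":[0,25],"w":[63,42,65,26]}
After op 7 (add /w/1 67): {"m":{"g":96,"j":84,"rwd":41,"vpd":73},"t":[0,25],"w":[63,67,42,65,26]}
After op 8 (add /t/2 5): {"m":{"g":96,"j":84,"rwd":41,"vpd":73},"t":[0,25,5],"w":[63,67,42,65,26]}
After op 9 (add /w/4 0): {"m":{"g":96,"j":84,"rwd":41,"vpd":73},"t":[0,25,5],"w":[63,67,42,65,0,26]}
After op 10 (add /t/0 31): {"m":{"g":96,"j":84,"rwd":41,"vpd":73},"t":[31,0,25,5],"w":[63,67,42,65,0,26]}
After op 11 (add /m/vpd 64): {"m":{"g":96,"j":84,"rwd":41,"vpd":64},"t":[31,0,25,5],"w":[63,67,42,65,0,26]}
After op 12 (replace /w/2 77): {"m":{"g":96,"j":84,"rwd":41,"vpd":64},"t":[31,0,25,5],"w":[63,67,77,65,0,26]}
After op 13 (replace /t/2 52): {"m":{"g":96,"j":84,"rwd":41,"vpd":64},"t":[31,0,52,5],"w":[63,67,77,65,0,26]}
After op 14 (remove /w/1): {"m":{"g":96,"j":84,"rwd":41,"vpd":64},"t":[31,0,52,5],"w":[63,77,65,0,26]}
After op 15 (add /m/dzr 53): {"m":{"dzr":53,"g":96,"j":84,"rwd":41,"vpd":64},"t":[31,0,52,5],"w":[63,77,65,0,26]}
After op 16 (add /m/f 2): {"m":{"dzr":53,"f":2,"g":96,"j":84,"rwd":41,"vpd":64},"t":[31,0,52,5],"w":[63,77,65,0,26]}
After op 17 (remove /t/2): {"m":{"dzr":53,"f":2,"g":96,"j":84,"rwd":41,"vpd":64},"t":[31,0,5],"w":[63,77,65,0,26]}
After op 18 (replace /m/dzr 52): {"m":{"dzr":52,"f":2,"g":96,"j":84,"rwd":41,"vpd":64},"t":[31,0,5],"w":[63,77,65,0,26]}
After op 19 (replace /w/1 93): {"m":{"dzr":52,"f":2,"g":96,"j":84,"rwd":41,"vpd":64},"t":[31,0,5],"w":[63,93,65,0,26]}
After op 20 (remove /m): {"t":[31,0,5],"w":[63,93,65,0,26]}
After op 21 (add /t/1 38): {"t":[31,38,0,5],"w":[63,93,65,0,26]}
After op 22 (add /t/1 93): {"t":[31,93,38,0,5],"w":[63,93,65,0,26]}
Value at /t/0: 31

Answer: 31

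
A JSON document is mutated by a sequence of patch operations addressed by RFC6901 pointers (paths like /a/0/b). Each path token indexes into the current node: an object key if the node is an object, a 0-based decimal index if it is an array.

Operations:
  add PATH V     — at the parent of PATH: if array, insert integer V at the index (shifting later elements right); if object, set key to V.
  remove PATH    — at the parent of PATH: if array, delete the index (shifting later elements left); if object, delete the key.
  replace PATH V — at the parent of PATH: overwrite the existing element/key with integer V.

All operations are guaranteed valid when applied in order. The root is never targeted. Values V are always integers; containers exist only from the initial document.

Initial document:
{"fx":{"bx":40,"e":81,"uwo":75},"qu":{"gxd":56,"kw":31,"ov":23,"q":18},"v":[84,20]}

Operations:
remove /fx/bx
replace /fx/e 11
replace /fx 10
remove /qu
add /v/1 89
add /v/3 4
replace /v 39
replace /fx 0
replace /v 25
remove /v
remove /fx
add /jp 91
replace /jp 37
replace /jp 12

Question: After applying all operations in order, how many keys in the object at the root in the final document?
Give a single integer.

Answer: 1

Derivation:
After op 1 (remove /fx/bx): {"fx":{"e":81,"uwo":75},"qu":{"gxd":56,"kw":31,"ov":23,"q":18},"v":[84,20]}
After op 2 (replace /fx/e 11): {"fx":{"e":11,"uwo":75},"qu":{"gxd":56,"kw":31,"ov":23,"q":18},"v":[84,20]}
After op 3 (replace /fx 10): {"fx":10,"qu":{"gxd":56,"kw":31,"ov":23,"q":18},"v":[84,20]}
After op 4 (remove /qu): {"fx":10,"v":[84,20]}
After op 5 (add /v/1 89): {"fx":10,"v":[84,89,20]}
After op 6 (add /v/3 4): {"fx":10,"v":[84,89,20,4]}
After op 7 (replace /v 39): {"fx":10,"v":39}
After op 8 (replace /fx 0): {"fx":0,"v":39}
After op 9 (replace /v 25): {"fx":0,"v":25}
After op 10 (remove /v): {"fx":0}
After op 11 (remove /fx): {}
After op 12 (add /jp 91): {"jp":91}
After op 13 (replace /jp 37): {"jp":37}
After op 14 (replace /jp 12): {"jp":12}
Size at the root: 1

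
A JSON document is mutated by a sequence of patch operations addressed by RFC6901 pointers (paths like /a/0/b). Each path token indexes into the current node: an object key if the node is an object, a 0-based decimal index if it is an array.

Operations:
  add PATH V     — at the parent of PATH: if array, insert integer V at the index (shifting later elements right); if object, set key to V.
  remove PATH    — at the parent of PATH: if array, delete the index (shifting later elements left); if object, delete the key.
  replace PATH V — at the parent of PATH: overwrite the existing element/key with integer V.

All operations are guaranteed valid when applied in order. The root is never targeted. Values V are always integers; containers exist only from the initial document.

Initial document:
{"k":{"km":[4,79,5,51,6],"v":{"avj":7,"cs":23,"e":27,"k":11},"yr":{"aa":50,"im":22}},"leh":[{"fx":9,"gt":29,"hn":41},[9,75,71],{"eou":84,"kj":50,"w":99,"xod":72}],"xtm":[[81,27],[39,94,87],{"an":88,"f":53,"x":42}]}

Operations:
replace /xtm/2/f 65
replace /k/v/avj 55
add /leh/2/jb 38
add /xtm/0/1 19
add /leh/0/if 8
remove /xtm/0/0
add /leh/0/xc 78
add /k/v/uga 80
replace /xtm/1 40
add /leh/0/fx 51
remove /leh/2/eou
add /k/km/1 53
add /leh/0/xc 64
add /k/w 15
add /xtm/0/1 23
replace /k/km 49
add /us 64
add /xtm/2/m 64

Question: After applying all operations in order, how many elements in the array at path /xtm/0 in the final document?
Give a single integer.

After op 1 (replace /xtm/2/f 65): {"k":{"km":[4,79,5,51,6],"v":{"avj":7,"cs":23,"e":27,"k":11},"yr":{"aa":50,"im":22}},"leh":[{"fx":9,"gt":29,"hn":41},[9,75,71],{"eou":84,"kj":50,"w":99,"xod":72}],"xtm":[[81,27],[39,94,87],{"an":88,"f":65,"x":42}]}
After op 2 (replace /k/v/avj 55): {"k":{"km":[4,79,5,51,6],"v":{"avj":55,"cs":23,"e":27,"k":11},"yr":{"aa":50,"im":22}},"leh":[{"fx":9,"gt":29,"hn":41},[9,75,71],{"eou":84,"kj":50,"w":99,"xod":72}],"xtm":[[81,27],[39,94,87],{"an":88,"f":65,"x":42}]}
After op 3 (add /leh/2/jb 38): {"k":{"km":[4,79,5,51,6],"v":{"avj":55,"cs":23,"e":27,"k":11},"yr":{"aa":50,"im":22}},"leh":[{"fx":9,"gt":29,"hn":41},[9,75,71],{"eou":84,"jb":38,"kj":50,"w":99,"xod":72}],"xtm":[[81,27],[39,94,87],{"an":88,"f":65,"x":42}]}
After op 4 (add /xtm/0/1 19): {"k":{"km":[4,79,5,51,6],"v":{"avj":55,"cs":23,"e":27,"k":11},"yr":{"aa":50,"im":22}},"leh":[{"fx":9,"gt":29,"hn":41},[9,75,71],{"eou":84,"jb":38,"kj":50,"w":99,"xod":72}],"xtm":[[81,19,27],[39,94,87],{"an":88,"f":65,"x":42}]}
After op 5 (add /leh/0/if 8): {"k":{"km":[4,79,5,51,6],"v":{"avj":55,"cs":23,"e":27,"k":11},"yr":{"aa":50,"im":22}},"leh":[{"fx":9,"gt":29,"hn":41,"if":8},[9,75,71],{"eou":84,"jb":38,"kj":50,"w":99,"xod":72}],"xtm":[[81,19,27],[39,94,87],{"an":88,"f":65,"x":42}]}
After op 6 (remove /xtm/0/0): {"k":{"km":[4,79,5,51,6],"v":{"avj":55,"cs":23,"e":27,"k":11},"yr":{"aa":50,"im":22}},"leh":[{"fx":9,"gt":29,"hn":41,"if":8},[9,75,71],{"eou":84,"jb":38,"kj":50,"w":99,"xod":72}],"xtm":[[19,27],[39,94,87],{"an":88,"f":65,"x":42}]}
After op 7 (add /leh/0/xc 78): {"k":{"km":[4,79,5,51,6],"v":{"avj":55,"cs":23,"e":27,"k":11},"yr":{"aa":50,"im":22}},"leh":[{"fx":9,"gt":29,"hn":41,"if":8,"xc":78},[9,75,71],{"eou":84,"jb":38,"kj":50,"w":99,"xod":72}],"xtm":[[19,27],[39,94,87],{"an":88,"f":65,"x":42}]}
After op 8 (add /k/v/uga 80): {"k":{"km":[4,79,5,51,6],"v":{"avj":55,"cs":23,"e":27,"k":11,"uga":80},"yr":{"aa":50,"im":22}},"leh":[{"fx":9,"gt":29,"hn":41,"if":8,"xc":78},[9,75,71],{"eou":84,"jb":38,"kj":50,"w":99,"xod":72}],"xtm":[[19,27],[39,94,87],{"an":88,"f":65,"x":42}]}
After op 9 (replace /xtm/1 40): {"k":{"km":[4,79,5,51,6],"v":{"avj":55,"cs":23,"e":27,"k":11,"uga":80},"yr":{"aa":50,"im":22}},"leh":[{"fx":9,"gt":29,"hn":41,"if":8,"xc":78},[9,75,71],{"eou":84,"jb":38,"kj":50,"w":99,"xod":72}],"xtm":[[19,27],40,{"an":88,"f":65,"x":42}]}
After op 10 (add /leh/0/fx 51): {"k":{"km":[4,79,5,51,6],"v":{"avj":55,"cs":23,"e":27,"k":11,"uga":80},"yr":{"aa":50,"im":22}},"leh":[{"fx":51,"gt":29,"hn":41,"if":8,"xc":78},[9,75,71],{"eou":84,"jb":38,"kj":50,"w":99,"xod":72}],"xtm":[[19,27],40,{"an":88,"f":65,"x":42}]}
After op 11 (remove /leh/2/eou): {"k":{"km":[4,79,5,51,6],"v":{"avj":55,"cs":23,"e":27,"k":11,"uga":80},"yr":{"aa":50,"im":22}},"leh":[{"fx":51,"gt":29,"hn":41,"if":8,"xc":78},[9,75,71],{"jb":38,"kj":50,"w":99,"xod":72}],"xtm":[[19,27],40,{"an":88,"f":65,"x":42}]}
After op 12 (add /k/km/1 53): {"k":{"km":[4,53,79,5,51,6],"v":{"avj":55,"cs":23,"e":27,"k":11,"uga":80},"yr":{"aa":50,"im":22}},"leh":[{"fx":51,"gt":29,"hn":41,"if":8,"xc":78},[9,75,71],{"jb":38,"kj":50,"w":99,"xod":72}],"xtm":[[19,27],40,{"an":88,"f":65,"x":42}]}
After op 13 (add /leh/0/xc 64): {"k":{"km":[4,53,79,5,51,6],"v":{"avj":55,"cs":23,"e":27,"k":11,"uga":80},"yr":{"aa":50,"im":22}},"leh":[{"fx":51,"gt":29,"hn":41,"if":8,"xc":64},[9,75,71],{"jb":38,"kj":50,"w":99,"xod":72}],"xtm":[[19,27],40,{"an":88,"f":65,"x":42}]}
After op 14 (add /k/w 15): {"k":{"km":[4,53,79,5,51,6],"v":{"avj":55,"cs":23,"e":27,"k":11,"uga":80},"w":15,"yr":{"aa":50,"im":22}},"leh":[{"fx":51,"gt":29,"hn":41,"if":8,"xc":64},[9,75,71],{"jb":38,"kj":50,"w":99,"xod":72}],"xtm":[[19,27],40,{"an":88,"f":65,"x":42}]}
After op 15 (add /xtm/0/1 23): {"k":{"km":[4,53,79,5,51,6],"v":{"avj":55,"cs":23,"e":27,"k":11,"uga":80},"w":15,"yr":{"aa":50,"im":22}},"leh":[{"fx":51,"gt":29,"hn":41,"if":8,"xc":64},[9,75,71],{"jb":38,"kj":50,"w":99,"xod":72}],"xtm":[[19,23,27],40,{"an":88,"f":65,"x":42}]}
After op 16 (replace /k/km 49): {"k":{"km":49,"v":{"avj":55,"cs":23,"e":27,"k":11,"uga":80},"w":15,"yr":{"aa":50,"im":22}},"leh":[{"fx":51,"gt":29,"hn":41,"if":8,"xc":64},[9,75,71],{"jb":38,"kj":50,"w":99,"xod":72}],"xtm":[[19,23,27],40,{"an":88,"f":65,"x":42}]}
After op 17 (add /us 64): {"k":{"km":49,"v":{"avj":55,"cs":23,"e":27,"k":11,"uga":80},"w":15,"yr":{"aa":50,"im":22}},"leh":[{"fx":51,"gt":29,"hn":41,"if":8,"xc":64},[9,75,71],{"jb":38,"kj":50,"w":99,"xod":72}],"us":64,"xtm":[[19,23,27],40,{"an":88,"f":65,"x":42}]}
After op 18 (add /xtm/2/m 64): {"k":{"km":49,"v":{"avj":55,"cs":23,"e":27,"k":11,"uga":80},"w":15,"yr":{"aa":50,"im":22}},"leh":[{"fx":51,"gt":29,"hn":41,"if":8,"xc":64},[9,75,71],{"jb":38,"kj":50,"w":99,"xod":72}],"us":64,"xtm":[[19,23,27],40,{"an":88,"f":65,"m":64,"x":42}]}
Size at path /xtm/0: 3

Answer: 3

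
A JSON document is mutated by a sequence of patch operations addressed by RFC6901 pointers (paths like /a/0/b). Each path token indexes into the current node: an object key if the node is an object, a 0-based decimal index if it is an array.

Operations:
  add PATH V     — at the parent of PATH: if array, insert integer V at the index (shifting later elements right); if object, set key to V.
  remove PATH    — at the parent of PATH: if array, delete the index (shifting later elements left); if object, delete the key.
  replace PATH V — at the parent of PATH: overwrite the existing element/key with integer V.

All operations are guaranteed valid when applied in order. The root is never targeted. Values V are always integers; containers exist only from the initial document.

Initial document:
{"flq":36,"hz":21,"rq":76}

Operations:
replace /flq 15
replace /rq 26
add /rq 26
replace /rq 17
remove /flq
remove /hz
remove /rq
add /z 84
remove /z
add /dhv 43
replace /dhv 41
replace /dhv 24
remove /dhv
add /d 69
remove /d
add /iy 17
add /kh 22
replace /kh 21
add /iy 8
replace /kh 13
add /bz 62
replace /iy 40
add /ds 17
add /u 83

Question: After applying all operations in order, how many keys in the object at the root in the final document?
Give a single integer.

After op 1 (replace /flq 15): {"flq":15,"hz":21,"rq":76}
After op 2 (replace /rq 26): {"flq":15,"hz":21,"rq":26}
After op 3 (add /rq 26): {"flq":15,"hz":21,"rq":26}
After op 4 (replace /rq 17): {"flq":15,"hz":21,"rq":17}
After op 5 (remove /flq): {"hz":21,"rq":17}
After op 6 (remove /hz): {"rq":17}
After op 7 (remove /rq): {}
After op 8 (add /z 84): {"z":84}
After op 9 (remove /z): {}
After op 10 (add /dhv 43): {"dhv":43}
After op 11 (replace /dhv 41): {"dhv":41}
After op 12 (replace /dhv 24): {"dhv":24}
After op 13 (remove /dhv): {}
After op 14 (add /d 69): {"d":69}
After op 15 (remove /d): {}
After op 16 (add /iy 17): {"iy":17}
After op 17 (add /kh 22): {"iy":17,"kh":22}
After op 18 (replace /kh 21): {"iy":17,"kh":21}
After op 19 (add /iy 8): {"iy":8,"kh":21}
After op 20 (replace /kh 13): {"iy":8,"kh":13}
After op 21 (add /bz 62): {"bz":62,"iy":8,"kh":13}
After op 22 (replace /iy 40): {"bz":62,"iy":40,"kh":13}
After op 23 (add /ds 17): {"bz":62,"ds":17,"iy":40,"kh":13}
After op 24 (add /u 83): {"bz":62,"ds":17,"iy":40,"kh":13,"u":83}
Size at the root: 5

Answer: 5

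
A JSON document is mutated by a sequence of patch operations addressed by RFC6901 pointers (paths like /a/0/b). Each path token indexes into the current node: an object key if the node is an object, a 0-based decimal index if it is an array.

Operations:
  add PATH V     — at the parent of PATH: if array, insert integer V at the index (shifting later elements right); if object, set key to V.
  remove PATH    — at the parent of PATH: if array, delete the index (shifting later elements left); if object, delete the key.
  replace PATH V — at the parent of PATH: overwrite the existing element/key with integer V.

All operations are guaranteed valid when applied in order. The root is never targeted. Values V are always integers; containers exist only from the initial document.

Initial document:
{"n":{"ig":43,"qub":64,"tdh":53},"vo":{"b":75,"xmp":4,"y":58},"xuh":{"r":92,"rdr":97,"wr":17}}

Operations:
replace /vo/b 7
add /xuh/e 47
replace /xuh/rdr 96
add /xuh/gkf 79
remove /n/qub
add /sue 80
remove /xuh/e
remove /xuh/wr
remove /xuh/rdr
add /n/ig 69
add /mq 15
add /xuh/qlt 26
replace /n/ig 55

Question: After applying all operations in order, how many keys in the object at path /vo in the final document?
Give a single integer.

Answer: 3

Derivation:
After op 1 (replace /vo/b 7): {"n":{"ig":43,"qub":64,"tdh":53},"vo":{"b":7,"xmp":4,"y":58},"xuh":{"r":92,"rdr":97,"wr":17}}
After op 2 (add /xuh/e 47): {"n":{"ig":43,"qub":64,"tdh":53},"vo":{"b":7,"xmp":4,"y":58},"xuh":{"e":47,"r":92,"rdr":97,"wr":17}}
After op 3 (replace /xuh/rdr 96): {"n":{"ig":43,"qub":64,"tdh":53},"vo":{"b":7,"xmp":4,"y":58},"xuh":{"e":47,"r":92,"rdr":96,"wr":17}}
After op 4 (add /xuh/gkf 79): {"n":{"ig":43,"qub":64,"tdh":53},"vo":{"b":7,"xmp":4,"y":58},"xuh":{"e":47,"gkf":79,"r":92,"rdr":96,"wr":17}}
After op 5 (remove /n/qub): {"n":{"ig":43,"tdh":53},"vo":{"b":7,"xmp":4,"y":58},"xuh":{"e":47,"gkf":79,"r":92,"rdr":96,"wr":17}}
After op 6 (add /sue 80): {"n":{"ig":43,"tdh":53},"sue":80,"vo":{"b":7,"xmp":4,"y":58},"xuh":{"e":47,"gkf":79,"r":92,"rdr":96,"wr":17}}
After op 7 (remove /xuh/e): {"n":{"ig":43,"tdh":53},"sue":80,"vo":{"b":7,"xmp":4,"y":58},"xuh":{"gkf":79,"r":92,"rdr":96,"wr":17}}
After op 8 (remove /xuh/wr): {"n":{"ig":43,"tdh":53},"sue":80,"vo":{"b":7,"xmp":4,"y":58},"xuh":{"gkf":79,"r":92,"rdr":96}}
After op 9 (remove /xuh/rdr): {"n":{"ig":43,"tdh":53},"sue":80,"vo":{"b":7,"xmp":4,"y":58},"xuh":{"gkf":79,"r":92}}
After op 10 (add /n/ig 69): {"n":{"ig":69,"tdh":53},"sue":80,"vo":{"b":7,"xmp":4,"y":58},"xuh":{"gkf":79,"r":92}}
After op 11 (add /mq 15): {"mq":15,"n":{"ig":69,"tdh":53},"sue":80,"vo":{"b":7,"xmp":4,"y":58},"xuh":{"gkf":79,"r":92}}
After op 12 (add /xuh/qlt 26): {"mq":15,"n":{"ig":69,"tdh":53},"sue":80,"vo":{"b":7,"xmp":4,"y":58},"xuh":{"gkf":79,"qlt":26,"r":92}}
After op 13 (replace /n/ig 55): {"mq":15,"n":{"ig":55,"tdh":53},"sue":80,"vo":{"b":7,"xmp":4,"y":58},"xuh":{"gkf":79,"qlt":26,"r":92}}
Size at path /vo: 3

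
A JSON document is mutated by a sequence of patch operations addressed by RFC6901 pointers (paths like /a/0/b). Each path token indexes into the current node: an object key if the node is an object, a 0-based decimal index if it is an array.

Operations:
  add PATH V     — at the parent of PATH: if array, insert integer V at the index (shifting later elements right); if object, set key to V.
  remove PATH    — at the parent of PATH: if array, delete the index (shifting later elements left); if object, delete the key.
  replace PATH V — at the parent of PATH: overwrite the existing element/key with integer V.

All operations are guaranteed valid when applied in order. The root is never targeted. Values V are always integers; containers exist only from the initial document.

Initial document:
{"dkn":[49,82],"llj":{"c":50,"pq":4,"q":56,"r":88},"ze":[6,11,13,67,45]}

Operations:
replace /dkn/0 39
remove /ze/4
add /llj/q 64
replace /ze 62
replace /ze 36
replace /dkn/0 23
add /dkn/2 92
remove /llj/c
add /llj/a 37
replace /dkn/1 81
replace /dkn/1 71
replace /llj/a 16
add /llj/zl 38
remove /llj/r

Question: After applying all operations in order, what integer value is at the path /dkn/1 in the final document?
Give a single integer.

Answer: 71

Derivation:
After op 1 (replace /dkn/0 39): {"dkn":[39,82],"llj":{"c":50,"pq":4,"q":56,"r":88},"ze":[6,11,13,67,45]}
After op 2 (remove /ze/4): {"dkn":[39,82],"llj":{"c":50,"pq":4,"q":56,"r":88},"ze":[6,11,13,67]}
After op 3 (add /llj/q 64): {"dkn":[39,82],"llj":{"c":50,"pq":4,"q":64,"r":88},"ze":[6,11,13,67]}
After op 4 (replace /ze 62): {"dkn":[39,82],"llj":{"c":50,"pq":4,"q":64,"r":88},"ze":62}
After op 5 (replace /ze 36): {"dkn":[39,82],"llj":{"c":50,"pq":4,"q":64,"r":88},"ze":36}
After op 6 (replace /dkn/0 23): {"dkn":[23,82],"llj":{"c":50,"pq":4,"q":64,"r":88},"ze":36}
After op 7 (add /dkn/2 92): {"dkn":[23,82,92],"llj":{"c":50,"pq":4,"q":64,"r":88},"ze":36}
After op 8 (remove /llj/c): {"dkn":[23,82,92],"llj":{"pq":4,"q":64,"r":88},"ze":36}
After op 9 (add /llj/a 37): {"dkn":[23,82,92],"llj":{"a":37,"pq":4,"q":64,"r":88},"ze":36}
After op 10 (replace /dkn/1 81): {"dkn":[23,81,92],"llj":{"a":37,"pq":4,"q":64,"r":88},"ze":36}
After op 11 (replace /dkn/1 71): {"dkn":[23,71,92],"llj":{"a":37,"pq":4,"q":64,"r":88},"ze":36}
After op 12 (replace /llj/a 16): {"dkn":[23,71,92],"llj":{"a":16,"pq":4,"q":64,"r":88},"ze":36}
After op 13 (add /llj/zl 38): {"dkn":[23,71,92],"llj":{"a":16,"pq":4,"q":64,"r":88,"zl":38},"ze":36}
After op 14 (remove /llj/r): {"dkn":[23,71,92],"llj":{"a":16,"pq":4,"q":64,"zl":38},"ze":36}
Value at /dkn/1: 71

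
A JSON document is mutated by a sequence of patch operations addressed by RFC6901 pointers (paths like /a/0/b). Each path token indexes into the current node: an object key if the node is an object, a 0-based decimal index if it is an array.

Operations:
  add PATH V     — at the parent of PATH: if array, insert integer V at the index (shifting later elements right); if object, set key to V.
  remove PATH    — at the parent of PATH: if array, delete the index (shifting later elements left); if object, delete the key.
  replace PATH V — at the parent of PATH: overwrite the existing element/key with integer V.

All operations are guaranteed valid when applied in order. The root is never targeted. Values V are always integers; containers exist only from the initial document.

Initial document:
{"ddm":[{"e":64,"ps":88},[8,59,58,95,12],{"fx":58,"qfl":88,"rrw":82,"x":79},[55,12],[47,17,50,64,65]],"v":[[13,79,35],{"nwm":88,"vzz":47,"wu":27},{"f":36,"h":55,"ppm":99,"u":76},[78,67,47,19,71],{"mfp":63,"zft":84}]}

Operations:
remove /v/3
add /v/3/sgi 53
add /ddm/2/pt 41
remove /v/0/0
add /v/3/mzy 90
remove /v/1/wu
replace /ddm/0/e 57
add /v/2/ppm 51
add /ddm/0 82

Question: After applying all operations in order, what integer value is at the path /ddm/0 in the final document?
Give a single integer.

After op 1 (remove /v/3): {"ddm":[{"e":64,"ps":88},[8,59,58,95,12],{"fx":58,"qfl":88,"rrw":82,"x":79},[55,12],[47,17,50,64,65]],"v":[[13,79,35],{"nwm":88,"vzz":47,"wu":27},{"f":36,"h":55,"ppm":99,"u":76},{"mfp":63,"zft":84}]}
After op 2 (add /v/3/sgi 53): {"ddm":[{"e":64,"ps":88},[8,59,58,95,12],{"fx":58,"qfl":88,"rrw":82,"x":79},[55,12],[47,17,50,64,65]],"v":[[13,79,35],{"nwm":88,"vzz":47,"wu":27},{"f":36,"h":55,"ppm":99,"u":76},{"mfp":63,"sgi":53,"zft":84}]}
After op 3 (add /ddm/2/pt 41): {"ddm":[{"e":64,"ps":88},[8,59,58,95,12],{"fx":58,"pt":41,"qfl":88,"rrw":82,"x":79},[55,12],[47,17,50,64,65]],"v":[[13,79,35],{"nwm":88,"vzz":47,"wu":27},{"f":36,"h":55,"ppm":99,"u":76},{"mfp":63,"sgi":53,"zft":84}]}
After op 4 (remove /v/0/0): {"ddm":[{"e":64,"ps":88},[8,59,58,95,12],{"fx":58,"pt":41,"qfl":88,"rrw":82,"x":79},[55,12],[47,17,50,64,65]],"v":[[79,35],{"nwm":88,"vzz":47,"wu":27},{"f":36,"h":55,"ppm":99,"u":76},{"mfp":63,"sgi":53,"zft":84}]}
After op 5 (add /v/3/mzy 90): {"ddm":[{"e":64,"ps":88},[8,59,58,95,12],{"fx":58,"pt":41,"qfl":88,"rrw":82,"x":79},[55,12],[47,17,50,64,65]],"v":[[79,35],{"nwm":88,"vzz":47,"wu":27},{"f":36,"h":55,"ppm":99,"u":76},{"mfp":63,"mzy":90,"sgi":53,"zft":84}]}
After op 6 (remove /v/1/wu): {"ddm":[{"e":64,"ps":88},[8,59,58,95,12],{"fx":58,"pt":41,"qfl":88,"rrw":82,"x":79},[55,12],[47,17,50,64,65]],"v":[[79,35],{"nwm":88,"vzz":47},{"f":36,"h":55,"ppm":99,"u":76},{"mfp":63,"mzy":90,"sgi":53,"zft":84}]}
After op 7 (replace /ddm/0/e 57): {"ddm":[{"e":57,"ps":88},[8,59,58,95,12],{"fx":58,"pt":41,"qfl":88,"rrw":82,"x":79},[55,12],[47,17,50,64,65]],"v":[[79,35],{"nwm":88,"vzz":47},{"f":36,"h":55,"ppm":99,"u":76},{"mfp":63,"mzy":90,"sgi":53,"zft":84}]}
After op 8 (add /v/2/ppm 51): {"ddm":[{"e":57,"ps":88},[8,59,58,95,12],{"fx":58,"pt":41,"qfl":88,"rrw":82,"x":79},[55,12],[47,17,50,64,65]],"v":[[79,35],{"nwm":88,"vzz":47},{"f":36,"h":55,"ppm":51,"u":76},{"mfp":63,"mzy":90,"sgi":53,"zft":84}]}
After op 9 (add /ddm/0 82): {"ddm":[82,{"e":57,"ps":88},[8,59,58,95,12],{"fx":58,"pt":41,"qfl":88,"rrw":82,"x":79},[55,12],[47,17,50,64,65]],"v":[[79,35],{"nwm":88,"vzz":47},{"f":36,"h":55,"ppm":51,"u":76},{"mfp":63,"mzy":90,"sgi":53,"zft":84}]}
Value at /ddm/0: 82

Answer: 82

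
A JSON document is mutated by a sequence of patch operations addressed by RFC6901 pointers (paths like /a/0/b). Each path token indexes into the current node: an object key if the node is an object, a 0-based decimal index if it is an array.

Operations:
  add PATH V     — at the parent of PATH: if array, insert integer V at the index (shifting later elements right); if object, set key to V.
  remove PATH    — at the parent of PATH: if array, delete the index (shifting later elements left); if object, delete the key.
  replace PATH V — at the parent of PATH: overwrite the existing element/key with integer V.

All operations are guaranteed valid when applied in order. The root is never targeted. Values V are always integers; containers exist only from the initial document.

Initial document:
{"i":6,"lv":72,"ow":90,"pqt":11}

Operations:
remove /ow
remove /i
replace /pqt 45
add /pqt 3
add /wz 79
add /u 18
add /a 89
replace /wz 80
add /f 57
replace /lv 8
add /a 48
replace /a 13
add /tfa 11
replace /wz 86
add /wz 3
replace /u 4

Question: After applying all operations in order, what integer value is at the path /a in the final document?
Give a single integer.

After op 1 (remove /ow): {"i":6,"lv":72,"pqt":11}
After op 2 (remove /i): {"lv":72,"pqt":11}
After op 3 (replace /pqt 45): {"lv":72,"pqt":45}
After op 4 (add /pqt 3): {"lv":72,"pqt":3}
After op 5 (add /wz 79): {"lv":72,"pqt":3,"wz":79}
After op 6 (add /u 18): {"lv":72,"pqt":3,"u":18,"wz":79}
After op 7 (add /a 89): {"a":89,"lv":72,"pqt":3,"u":18,"wz":79}
After op 8 (replace /wz 80): {"a":89,"lv":72,"pqt":3,"u":18,"wz":80}
After op 9 (add /f 57): {"a":89,"f":57,"lv":72,"pqt":3,"u":18,"wz":80}
After op 10 (replace /lv 8): {"a":89,"f":57,"lv":8,"pqt":3,"u":18,"wz":80}
After op 11 (add /a 48): {"a":48,"f":57,"lv":8,"pqt":3,"u":18,"wz":80}
After op 12 (replace /a 13): {"a":13,"f":57,"lv":8,"pqt":3,"u":18,"wz":80}
After op 13 (add /tfa 11): {"a":13,"f":57,"lv":8,"pqt":3,"tfa":11,"u":18,"wz":80}
After op 14 (replace /wz 86): {"a":13,"f":57,"lv":8,"pqt":3,"tfa":11,"u":18,"wz":86}
After op 15 (add /wz 3): {"a":13,"f":57,"lv":8,"pqt":3,"tfa":11,"u":18,"wz":3}
After op 16 (replace /u 4): {"a":13,"f":57,"lv":8,"pqt":3,"tfa":11,"u":4,"wz":3}
Value at /a: 13

Answer: 13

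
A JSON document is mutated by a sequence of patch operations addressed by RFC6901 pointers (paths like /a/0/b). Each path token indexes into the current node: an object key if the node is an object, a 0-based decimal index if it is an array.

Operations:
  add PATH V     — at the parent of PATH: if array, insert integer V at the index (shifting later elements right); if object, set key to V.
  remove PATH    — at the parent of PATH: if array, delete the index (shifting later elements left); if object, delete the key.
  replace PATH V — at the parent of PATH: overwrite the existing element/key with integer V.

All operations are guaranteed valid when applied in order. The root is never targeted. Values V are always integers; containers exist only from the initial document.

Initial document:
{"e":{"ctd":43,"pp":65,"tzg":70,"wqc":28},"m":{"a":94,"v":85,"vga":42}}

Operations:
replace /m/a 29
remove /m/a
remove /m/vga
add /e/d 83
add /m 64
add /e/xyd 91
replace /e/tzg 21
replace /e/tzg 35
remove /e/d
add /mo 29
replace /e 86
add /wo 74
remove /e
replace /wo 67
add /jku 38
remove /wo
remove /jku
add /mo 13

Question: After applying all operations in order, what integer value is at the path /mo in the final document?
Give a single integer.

After op 1 (replace /m/a 29): {"e":{"ctd":43,"pp":65,"tzg":70,"wqc":28},"m":{"a":29,"v":85,"vga":42}}
After op 2 (remove /m/a): {"e":{"ctd":43,"pp":65,"tzg":70,"wqc":28},"m":{"v":85,"vga":42}}
After op 3 (remove /m/vga): {"e":{"ctd":43,"pp":65,"tzg":70,"wqc":28},"m":{"v":85}}
After op 4 (add /e/d 83): {"e":{"ctd":43,"d":83,"pp":65,"tzg":70,"wqc":28},"m":{"v":85}}
After op 5 (add /m 64): {"e":{"ctd":43,"d":83,"pp":65,"tzg":70,"wqc":28},"m":64}
After op 6 (add /e/xyd 91): {"e":{"ctd":43,"d":83,"pp":65,"tzg":70,"wqc":28,"xyd":91},"m":64}
After op 7 (replace /e/tzg 21): {"e":{"ctd":43,"d":83,"pp":65,"tzg":21,"wqc":28,"xyd":91},"m":64}
After op 8 (replace /e/tzg 35): {"e":{"ctd":43,"d":83,"pp":65,"tzg":35,"wqc":28,"xyd":91},"m":64}
After op 9 (remove /e/d): {"e":{"ctd":43,"pp":65,"tzg":35,"wqc":28,"xyd":91},"m":64}
After op 10 (add /mo 29): {"e":{"ctd":43,"pp":65,"tzg":35,"wqc":28,"xyd":91},"m":64,"mo":29}
After op 11 (replace /e 86): {"e":86,"m":64,"mo":29}
After op 12 (add /wo 74): {"e":86,"m":64,"mo":29,"wo":74}
After op 13 (remove /e): {"m":64,"mo":29,"wo":74}
After op 14 (replace /wo 67): {"m":64,"mo":29,"wo":67}
After op 15 (add /jku 38): {"jku":38,"m":64,"mo":29,"wo":67}
After op 16 (remove /wo): {"jku":38,"m":64,"mo":29}
After op 17 (remove /jku): {"m":64,"mo":29}
After op 18 (add /mo 13): {"m":64,"mo":13}
Value at /mo: 13

Answer: 13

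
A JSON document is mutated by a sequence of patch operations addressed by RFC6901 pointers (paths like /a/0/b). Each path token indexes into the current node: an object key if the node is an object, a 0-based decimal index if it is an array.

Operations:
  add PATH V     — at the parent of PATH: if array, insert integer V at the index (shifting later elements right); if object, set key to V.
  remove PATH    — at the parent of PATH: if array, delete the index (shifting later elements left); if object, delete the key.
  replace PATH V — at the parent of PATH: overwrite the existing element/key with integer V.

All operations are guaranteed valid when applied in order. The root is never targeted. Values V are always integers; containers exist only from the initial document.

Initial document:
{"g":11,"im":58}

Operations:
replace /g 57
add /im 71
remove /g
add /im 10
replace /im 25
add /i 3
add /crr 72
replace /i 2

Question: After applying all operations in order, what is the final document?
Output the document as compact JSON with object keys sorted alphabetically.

Answer: {"crr":72,"i":2,"im":25}

Derivation:
After op 1 (replace /g 57): {"g":57,"im":58}
After op 2 (add /im 71): {"g":57,"im":71}
After op 3 (remove /g): {"im":71}
After op 4 (add /im 10): {"im":10}
After op 5 (replace /im 25): {"im":25}
After op 6 (add /i 3): {"i":3,"im":25}
After op 7 (add /crr 72): {"crr":72,"i":3,"im":25}
After op 8 (replace /i 2): {"crr":72,"i":2,"im":25}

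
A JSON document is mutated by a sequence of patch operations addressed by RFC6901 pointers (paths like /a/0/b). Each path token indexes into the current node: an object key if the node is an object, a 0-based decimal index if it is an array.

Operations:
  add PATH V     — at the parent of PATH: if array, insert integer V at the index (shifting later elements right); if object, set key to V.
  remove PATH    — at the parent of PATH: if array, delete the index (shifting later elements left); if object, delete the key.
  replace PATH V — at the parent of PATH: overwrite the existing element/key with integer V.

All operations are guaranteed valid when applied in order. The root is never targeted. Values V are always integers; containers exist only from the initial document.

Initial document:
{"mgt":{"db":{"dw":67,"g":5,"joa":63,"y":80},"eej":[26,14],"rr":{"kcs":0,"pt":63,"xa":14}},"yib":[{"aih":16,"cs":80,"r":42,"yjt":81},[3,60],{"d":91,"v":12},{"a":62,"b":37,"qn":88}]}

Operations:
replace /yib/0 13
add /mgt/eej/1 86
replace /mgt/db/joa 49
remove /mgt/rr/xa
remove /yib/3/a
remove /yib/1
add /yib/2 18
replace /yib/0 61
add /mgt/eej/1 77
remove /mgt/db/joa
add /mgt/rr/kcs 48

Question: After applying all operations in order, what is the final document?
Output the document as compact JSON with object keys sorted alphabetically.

After op 1 (replace /yib/0 13): {"mgt":{"db":{"dw":67,"g":5,"joa":63,"y":80},"eej":[26,14],"rr":{"kcs":0,"pt":63,"xa":14}},"yib":[13,[3,60],{"d":91,"v":12},{"a":62,"b":37,"qn":88}]}
After op 2 (add /mgt/eej/1 86): {"mgt":{"db":{"dw":67,"g":5,"joa":63,"y":80},"eej":[26,86,14],"rr":{"kcs":0,"pt":63,"xa":14}},"yib":[13,[3,60],{"d":91,"v":12},{"a":62,"b":37,"qn":88}]}
After op 3 (replace /mgt/db/joa 49): {"mgt":{"db":{"dw":67,"g":5,"joa":49,"y":80},"eej":[26,86,14],"rr":{"kcs":0,"pt":63,"xa":14}},"yib":[13,[3,60],{"d":91,"v":12},{"a":62,"b":37,"qn":88}]}
After op 4 (remove /mgt/rr/xa): {"mgt":{"db":{"dw":67,"g":5,"joa":49,"y":80},"eej":[26,86,14],"rr":{"kcs":0,"pt":63}},"yib":[13,[3,60],{"d":91,"v":12},{"a":62,"b":37,"qn":88}]}
After op 5 (remove /yib/3/a): {"mgt":{"db":{"dw":67,"g":5,"joa":49,"y":80},"eej":[26,86,14],"rr":{"kcs":0,"pt":63}},"yib":[13,[3,60],{"d":91,"v":12},{"b":37,"qn":88}]}
After op 6 (remove /yib/1): {"mgt":{"db":{"dw":67,"g":5,"joa":49,"y":80},"eej":[26,86,14],"rr":{"kcs":0,"pt":63}},"yib":[13,{"d":91,"v":12},{"b":37,"qn":88}]}
After op 7 (add /yib/2 18): {"mgt":{"db":{"dw":67,"g":5,"joa":49,"y":80},"eej":[26,86,14],"rr":{"kcs":0,"pt":63}},"yib":[13,{"d":91,"v":12},18,{"b":37,"qn":88}]}
After op 8 (replace /yib/0 61): {"mgt":{"db":{"dw":67,"g":5,"joa":49,"y":80},"eej":[26,86,14],"rr":{"kcs":0,"pt":63}},"yib":[61,{"d":91,"v":12},18,{"b":37,"qn":88}]}
After op 9 (add /mgt/eej/1 77): {"mgt":{"db":{"dw":67,"g":5,"joa":49,"y":80},"eej":[26,77,86,14],"rr":{"kcs":0,"pt":63}},"yib":[61,{"d":91,"v":12},18,{"b":37,"qn":88}]}
After op 10 (remove /mgt/db/joa): {"mgt":{"db":{"dw":67,"g":5,"y":80},"eej":[26,77,86,14],"rr":{"kcs":0,"pt":63}},"yib":[61,{"d":91,"v":12},18,{"b":37,"qn":88}]}
After op 11 (add /mgt/rr/kcs 48): {"mgt":{"db":{"dw":67,"g":5,"y":80},"eej":[26,77,86,14],"rr":{"kcs":48,"pt":63}},"yib":[61,{"d":91,"v":12},18,{"b":37,"qn":88}]}

Answer: {"mgt":{"db":{"dw":67,"g":5,"y":80},"eej":[26,77,86,14],"rr":{"kcs":48,"pt":63}},"yib":[61,{"d":91,"v":12},18,{"b":37,"qn":88}]}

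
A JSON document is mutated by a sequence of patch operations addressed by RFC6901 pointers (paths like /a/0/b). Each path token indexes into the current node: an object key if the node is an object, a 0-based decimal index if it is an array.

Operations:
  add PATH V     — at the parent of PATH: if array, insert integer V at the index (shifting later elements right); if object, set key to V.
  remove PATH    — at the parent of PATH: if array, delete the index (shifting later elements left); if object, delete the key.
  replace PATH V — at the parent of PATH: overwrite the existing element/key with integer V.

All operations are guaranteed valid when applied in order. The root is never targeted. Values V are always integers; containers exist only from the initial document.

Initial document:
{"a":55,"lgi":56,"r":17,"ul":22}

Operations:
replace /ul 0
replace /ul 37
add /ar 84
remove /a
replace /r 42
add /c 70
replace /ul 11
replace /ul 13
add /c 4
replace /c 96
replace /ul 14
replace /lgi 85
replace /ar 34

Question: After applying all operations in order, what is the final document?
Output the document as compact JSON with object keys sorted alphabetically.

After op 1 (replace /ul 0): {"a":55,"lgi":56,"r":17,"ul":0}
After op 2 (replace /ul 37): {"a":55,"lgi":56,"r":17,"ul":37}
After op 3 (add /ar 84): {"a":55,"ar":84,"lgi":56,"r":17,"ul":37}
After op 4 (remove /a): {"ar":84,"lgi":56,"r":17,"ul":37}
After op 5 (replace /r 42): {"ar":84,"lgi":56,"r":42,"ul":37}
After op 6 (add /c 70): {"ar":84,"c":70,"lgi":56,"r":42,"ul":37}
After op 7 (replace /ul 11): {"ar":84,"c":70,"lgi":56,"r":42,"ul":11}
After op 8 (replace /ul 13): {"ar":84,"c":70,"lgi":56,"r":42,"ul":13}
After op 9 (add /c 4): {"ar":84,"c":4,"lgi":56,"r":42,"ul":13}
After op 10 (replace /c 96): {"ar":84,"c":96,"lgi":56,"r":42,"ul":13}
After op 11 (replace /ul 14): {"ar":84,"c":96,"lgi":56,"r":42,"ul":14}
After op 12 (replace /lgi 85): {"ar":84,"c":96,"lgi":85,"r":42,"ul":14}
After op 13 (replace /ar 34): {"ar":34,"c":96,"lgi":85,"r":42,"ul":14}

Answer: {"ar":34,"c":96,"lgi":85,"r":42,"ul":14}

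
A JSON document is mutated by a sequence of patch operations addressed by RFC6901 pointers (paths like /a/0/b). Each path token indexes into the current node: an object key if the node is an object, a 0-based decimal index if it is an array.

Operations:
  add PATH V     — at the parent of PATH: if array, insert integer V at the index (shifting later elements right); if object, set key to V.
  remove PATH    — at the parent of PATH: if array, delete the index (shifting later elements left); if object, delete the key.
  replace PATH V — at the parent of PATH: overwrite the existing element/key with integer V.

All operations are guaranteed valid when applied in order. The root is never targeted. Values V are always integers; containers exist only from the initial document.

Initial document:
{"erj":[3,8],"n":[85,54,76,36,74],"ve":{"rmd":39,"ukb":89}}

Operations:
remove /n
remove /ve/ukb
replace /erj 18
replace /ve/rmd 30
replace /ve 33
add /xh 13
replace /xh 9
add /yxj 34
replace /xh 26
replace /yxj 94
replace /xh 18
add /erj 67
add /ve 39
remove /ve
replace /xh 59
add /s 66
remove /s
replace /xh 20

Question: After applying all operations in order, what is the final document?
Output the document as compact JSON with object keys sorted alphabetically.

After op 1 (remove /n): {"erj":[3,8],"ve":{"rmd":39,"ukb":89}}
After op 2 (remove /ve/ukb): {"erj":[3,8],"ve":{"rmd":39}}
After op 3 (replace /erj 18): {"erj":18,"ve":{"rmd":39}}
After op 4 (replace /ve/rmd 30): {"erj":18,"ve":{"rmd":30}}
After op 5 (replace /ve 33): {"erj":18,"ve":33}
After op 6 (add /xh 13): {"erj":18,"ve":33,"xh":13}
After op 7 (replace /xh 9): {"erj":18,"ve":33,"xh":9}
After op 8 (add /yxj 34): {"erj":18,"ve":33,"xh":9,"yxj":34}
After op 9 (replace /xh 26): {"erj":18,"ve":33,"xh":26,"yxj":34}
After op 10 (replace /yxj 94): {"erj":18,"ve":33,"xh":26,"yxj":94}
After op 11 (replace /xh 18): {"erj":18,"ve":33,"xh":18,"yxj":94}
After op 12 (add /erj 67): {"erj":67,"ve":33,"xh":18,"yxj":94}
After op 13 (add /ve 39): {"erj":67,"ve":39,"xh":18,"yxj":94}
After op 14 (remove /ve): {"erj":67,"xh":18,"yxj":94}
After op 15 (replace /xh 59): {"erj":67,"xh":59,"yxj":94}
After op 16 (add /s 66): {"erj":67,"s":66,"xh":59,"yxj":94}
After op 17 (remove /s): {"erj":67,"xh":59,"yxj":94}
After op 18 (replace /xh 20): {"erj":67,"xh":20,"yxj":94}

Answer: {"erj":67,"xh":20,"yxj":94}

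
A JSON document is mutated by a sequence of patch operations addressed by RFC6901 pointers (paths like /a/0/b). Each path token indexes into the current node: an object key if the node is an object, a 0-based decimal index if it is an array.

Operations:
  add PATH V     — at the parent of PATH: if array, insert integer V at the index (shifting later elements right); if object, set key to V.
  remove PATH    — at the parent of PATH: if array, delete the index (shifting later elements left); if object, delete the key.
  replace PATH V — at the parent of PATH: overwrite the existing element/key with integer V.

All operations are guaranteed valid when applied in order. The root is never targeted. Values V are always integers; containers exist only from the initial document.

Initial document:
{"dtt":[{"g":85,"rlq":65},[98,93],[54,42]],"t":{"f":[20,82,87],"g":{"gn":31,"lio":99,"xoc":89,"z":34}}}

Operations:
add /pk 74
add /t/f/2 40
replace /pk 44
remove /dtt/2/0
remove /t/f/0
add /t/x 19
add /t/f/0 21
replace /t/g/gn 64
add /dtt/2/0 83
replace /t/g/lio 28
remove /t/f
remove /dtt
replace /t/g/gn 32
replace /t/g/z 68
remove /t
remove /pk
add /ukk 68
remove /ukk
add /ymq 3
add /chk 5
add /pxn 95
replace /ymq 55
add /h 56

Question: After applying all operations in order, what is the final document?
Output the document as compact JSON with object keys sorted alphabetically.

Answer: {"chk":5,"h":56,"pxn":95,"ymq":55}

Derivation:
After op 1 (add /pk 74): {"dtt":[{"g":85,"rlq":65},[98,93],[54,42]],"pk":74,"t":{"f":[20,82,87],"g":{"gn":31,"lio":99,"xoc":89,"z":34}}}
After op 2 (add /t/f/2 40): {"dtt":[{"g":85,"rlq":65},[98,93],[54,42]],"pk":74,"t":{"f":[20,82,40,87],"g":{"gn":31,"lio":99,"xoc":89,"z":34}}}
After op 3 (replace /pk 44): {"dtt":[{"g":85,"rlq":65},[98,93],[54,42]],"pk":44,"t":{"f":[20,82,40,87],"g":{"gn":31,"lio":99,"xoc":89,"z":34}}}
After op 4 (remove /dtt/2/0): {"dtt":[{"g":85,"rlq":65},[98,93],[42]],"pk":44,"t":{"f":[20,82,40,87],"g":{"gn":31,"lio":99,"xoc":89,"z":34}}}
After op 5 (remove /t/f/0): {"dtt":[{"g":85,"rlq":65},[98,93],[42]],"pk":44,"t":{"f":[82,40,87],"g":{"gn":31,"lio":99,"xoc":89,"z":34}}}
After op 6 (add /t/x 19): {"dtt":[{"g":85,"rlq":65},[98,93],[42]],"pk":44,"t":{"f":[82,40,87],"g":{"gn":31,"lio":99,"xoc":89,"z":34},"x":19}}
After op 7 (add /t/f/0 21): {"dtt":[{"g":85,"rlq":65},[98,93],[42]],"pk":44,"t":{"f":[21,82,40,87],"g":{"gn":31,"lio":99,"xoc":89,"z":34},"x":19}}
After op 8 (replace /t/g/gn 64): {"dtt":[{"g":85,"rlq":65},[98,93],[42]],"pk":44,"t":{"f":[21,82,40,87],"g":{"gn":64,"lio":99,"xoc":89,"z":34},"x":19}}
After op 9 (add /dtt/2/0 83): {"dtt":[{"g":85,"rlq":65},[98,93],[83,42]],"pk":44,"t":{"f":[21,82,40,87],"g":{"gn":64,"lio":99,"xoc":89,"z":34},"x":19}}
After op 10 (replace /t/g/lio 28): {"dtt":[{"g":85,"rlq":65},[98,93],[83,42]],"pk":44,"t":{"f":[21,82,40,87],"g":{"gn":64,"lio":28,"xoc":89,"z":34},"x":19}}
After op 11 (remove /t/f): {"dtt":[{"g":85,"rlq":65},[98,93],[83,42]],"pk":44,"t":{"g":{"gn":64,"lio":28,"xoc":89,"z":34},"x":19}}
After op 12 (remove /dtt): {"pk":44,"t":{"g":{"gn":64,"lio":28,"xoc":89,"z":34},"x":19}}
After op 13 (replace /t/g/gn 32): {"pk":44,"t":{"g":{"gn":32,"lio":28,"xoc":89,"z":34},"x":19}}
After op 14 (replace /t/g/z 68): {"pk":44,"t":{"g":{"gn":32,"lio":28,"xoc":89,"z":68},"x":19}}
After op 15 (remove /t): {"pk":44}
After op 16 (remove /pk): {}
After op 17 (add /ukk 68): {"ukk":68}
After op 18 (remove /ukk): {}
After op 19 (add /ymq 3): {"ymq":3}
After op 20 (add /chk 5): {"chk":5,"ymq":3}
After op 21 (add /pxn 95): {"chk":5,"pxn":95,"ymq":3}
After op 22 (replace /ymq 55): {"chk":5,"pxn":95,"ymq":55}
After op 23 (add /h 56): {"chk":5,"h":56,"pxn":95,"ymq":55}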